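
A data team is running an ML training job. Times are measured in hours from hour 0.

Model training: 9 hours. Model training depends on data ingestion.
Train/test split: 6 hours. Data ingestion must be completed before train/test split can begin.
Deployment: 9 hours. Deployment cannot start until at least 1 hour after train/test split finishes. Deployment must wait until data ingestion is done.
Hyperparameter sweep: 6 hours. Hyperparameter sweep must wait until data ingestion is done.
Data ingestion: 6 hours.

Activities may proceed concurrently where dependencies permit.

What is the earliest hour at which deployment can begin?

13

Data ingestion has no prerequisites, so it starts at hour 0 and finishes at hour 6.
After data ingestion (finishes hour 6), train/test split can start at hour 6 and finishes at hour 12.
Deployment waits on train/test split (finishes hour 12, plus 1-hour gap → hour 13); data ingestion (finishes hour 6). The latest of these is hour 13, which is the earliest deployment can start.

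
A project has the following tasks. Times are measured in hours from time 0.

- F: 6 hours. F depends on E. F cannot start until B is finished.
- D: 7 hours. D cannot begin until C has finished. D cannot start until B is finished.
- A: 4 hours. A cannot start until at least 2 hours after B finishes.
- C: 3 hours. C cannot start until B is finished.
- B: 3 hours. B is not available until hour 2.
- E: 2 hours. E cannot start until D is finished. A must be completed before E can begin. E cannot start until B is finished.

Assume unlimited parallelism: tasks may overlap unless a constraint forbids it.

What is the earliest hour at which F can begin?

B waits on its own release at hour 2, so it starts at hour 2 and finishes at 2 + 3 = hour 5.
After B (finishes hour 5), C can start at hour 5 and finishes at hour 8.
D cannot start until C (finishes hour 8); B (finishes hour 5). The controlling bound is hour 8, so D finishes at 8 + 7 = hour 15.
A waits on B (finishes hour 5, plus 2-hour gap → hour 7), so it starts at hour 7 and finishes at 7 + 4 = hour 11.
E cannot start until D (finishes hour 15); A (finishes hour 11); B (finishes hour 5). The controlling bound is hour 15, so E finishes at 15 + 2 = hour 17.
F waits on E (finishes hour 17); B (finishes hour 5). The latest of these is hour 17, which is the earliest F can start.

17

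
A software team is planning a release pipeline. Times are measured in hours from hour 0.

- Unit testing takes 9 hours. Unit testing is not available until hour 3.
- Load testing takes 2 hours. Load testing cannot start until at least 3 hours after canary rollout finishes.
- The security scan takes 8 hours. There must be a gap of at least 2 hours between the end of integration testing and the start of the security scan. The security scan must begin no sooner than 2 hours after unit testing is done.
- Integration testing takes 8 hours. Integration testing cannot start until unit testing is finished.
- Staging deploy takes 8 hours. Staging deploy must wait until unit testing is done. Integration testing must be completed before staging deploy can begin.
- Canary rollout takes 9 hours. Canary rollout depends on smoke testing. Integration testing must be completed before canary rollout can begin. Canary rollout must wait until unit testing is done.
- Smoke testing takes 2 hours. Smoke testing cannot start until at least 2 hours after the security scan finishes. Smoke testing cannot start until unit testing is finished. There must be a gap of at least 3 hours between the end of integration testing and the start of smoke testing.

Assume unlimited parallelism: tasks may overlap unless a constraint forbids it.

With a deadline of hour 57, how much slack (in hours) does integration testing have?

Unit testing waits on its own release at hour 3, so it starts at hour 3 and finishes at 3 + 9 = hour 12.
After unit testing (finishes hour 12), integration testing can start at hour 12 and finishes at hour 20.

Working backward from the deadline:
To finish by hour 57, load testing (duration 2) must start no later than hour 55.
Canary rollout feeds into load testing (must start by hour 55, minus 3-hour gap → hour 52); so canary rollout must finish by hour 52 and therefore start by hour 43.
Smoke testing feeds into canary rollout (must start by hour 43); so smoke testing must finish by hour 43 and therefore start by hour 41.
Since smoke testing (must start by hour 41, minus 2-hour gap → hour 39) depends on it, the security scan must finish by hour 39. Backing off its 8-hour duration gives a latest start of hour 31.
Staging deploy must finish by hour 57; it takes 8 hours, so it must start by 57 − 8 = hour 49.
For integration testing: the security scan (must start by hour 31, minus 2-hour gap → hour 29); staging deploy (must start by hour 49); smoke testing (must start by hour 41, minus 3-hour gap → hour 38); canary rollout (must start by hour 43). The most restrictive is hour 29; with an 8-hour duration, integration testing must start by hour 21.
So integration testing can start as early as hour 12 and as late as hour 21, giving 21 − 12 = 9 hours of slack.

9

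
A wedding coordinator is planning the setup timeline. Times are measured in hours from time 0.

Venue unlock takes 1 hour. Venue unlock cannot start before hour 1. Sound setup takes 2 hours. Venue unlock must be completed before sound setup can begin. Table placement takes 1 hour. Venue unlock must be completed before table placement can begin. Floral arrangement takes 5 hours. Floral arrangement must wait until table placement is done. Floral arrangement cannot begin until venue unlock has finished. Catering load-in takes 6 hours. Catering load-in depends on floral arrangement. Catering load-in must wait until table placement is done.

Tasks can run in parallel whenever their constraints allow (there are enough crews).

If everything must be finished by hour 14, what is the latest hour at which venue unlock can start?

1

Catering load-in must finish by hour 14; it takes 6 hours, so it must start by 14 − 6 = hour 8.
Floral arrangement feeds into catering load-in (must start by hour 8); so floral arrangement must finish by hour 8 and therefore start by hour 3.
Table placement has several dependents: floral arrangement (must start by hour 3); catering load-in (must start by hour 8). The earliest of those limits is hour 3, so table placement must start by 3 − 1 = hour 2.
Sound setup must finish by hour 14; it takes 2 hours, so it must start by 14 − 2 = hour 12.
For venue unlock: table placement (must start by hour 2); floral arrangement (must start by hour 3); sound setup (must start by hour 12). The most restrictive is hour 2; with a 1-hour duration, venue unlock must start by hour 1.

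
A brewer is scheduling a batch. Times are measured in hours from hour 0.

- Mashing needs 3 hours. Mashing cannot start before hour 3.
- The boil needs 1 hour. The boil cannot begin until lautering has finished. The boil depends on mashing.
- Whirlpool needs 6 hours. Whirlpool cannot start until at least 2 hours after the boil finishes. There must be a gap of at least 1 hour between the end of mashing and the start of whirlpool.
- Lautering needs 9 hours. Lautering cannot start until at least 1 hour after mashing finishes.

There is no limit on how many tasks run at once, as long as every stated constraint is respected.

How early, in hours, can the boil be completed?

17

After its own release at hour 3, mashing can start at hour 3 and finishes at hour 6.
After mashing (finishes hour 6, plus 1-hour gap → hour 7), lautering can start at hour 7 and finishes at hour 16.
The boil needs all of lautering (finishes hour 16); mashing (finishes hour 6). That puts its earliest start at hour 16; it finishes at 16 + 1 = hour 17.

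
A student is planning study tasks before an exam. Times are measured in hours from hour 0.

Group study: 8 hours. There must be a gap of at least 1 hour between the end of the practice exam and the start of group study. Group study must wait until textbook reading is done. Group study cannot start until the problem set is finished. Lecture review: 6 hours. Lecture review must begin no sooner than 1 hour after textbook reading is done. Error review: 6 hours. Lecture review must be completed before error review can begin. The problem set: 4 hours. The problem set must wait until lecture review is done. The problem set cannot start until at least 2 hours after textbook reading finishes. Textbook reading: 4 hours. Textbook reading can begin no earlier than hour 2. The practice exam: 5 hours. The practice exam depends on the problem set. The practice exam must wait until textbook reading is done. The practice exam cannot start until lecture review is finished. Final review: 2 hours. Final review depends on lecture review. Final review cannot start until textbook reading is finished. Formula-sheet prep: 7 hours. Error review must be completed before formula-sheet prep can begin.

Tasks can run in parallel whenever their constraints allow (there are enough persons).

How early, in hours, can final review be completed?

After its own release at hour 2, textbook reading can start at hour 2 and finishes at hour 6.
Lecture review waits on textbook reading (finishes hour 6, plus 1-hour gap → hour 7), so it starts at hour 7 and finishes at 7 + 6 = hour 13.
For final review: lecture review (finishes hour 13); textbook reading (finishes hour 6). Taking the maximum gives a start of hour 13, and it finishes at 13 + 2 = hour 15.

15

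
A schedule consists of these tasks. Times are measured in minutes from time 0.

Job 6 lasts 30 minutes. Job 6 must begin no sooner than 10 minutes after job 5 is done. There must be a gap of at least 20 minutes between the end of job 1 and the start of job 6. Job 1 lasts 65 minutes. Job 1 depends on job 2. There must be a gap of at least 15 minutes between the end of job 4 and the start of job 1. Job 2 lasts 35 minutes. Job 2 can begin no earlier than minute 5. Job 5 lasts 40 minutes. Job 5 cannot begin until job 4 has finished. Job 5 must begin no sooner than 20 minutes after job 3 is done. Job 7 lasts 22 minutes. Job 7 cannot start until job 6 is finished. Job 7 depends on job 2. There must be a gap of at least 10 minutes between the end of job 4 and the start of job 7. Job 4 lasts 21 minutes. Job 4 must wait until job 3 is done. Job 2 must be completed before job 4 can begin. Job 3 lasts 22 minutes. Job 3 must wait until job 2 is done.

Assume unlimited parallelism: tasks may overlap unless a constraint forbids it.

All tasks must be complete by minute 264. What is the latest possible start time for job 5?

162

To finish by minute 264, job 7 (duration 22) must start no later than minute 242.
Since job 7 (must start by minute 242) depends on it, job 6 must finish by minute 242. Backing off its 30-minute duration gives a latest start of minute 212.
Job 5 feeds into job 6 (must start by minute 212, minus 10-minute gap → minute 202); so job 5 must finish by minute 202 and therefore start by minute 162.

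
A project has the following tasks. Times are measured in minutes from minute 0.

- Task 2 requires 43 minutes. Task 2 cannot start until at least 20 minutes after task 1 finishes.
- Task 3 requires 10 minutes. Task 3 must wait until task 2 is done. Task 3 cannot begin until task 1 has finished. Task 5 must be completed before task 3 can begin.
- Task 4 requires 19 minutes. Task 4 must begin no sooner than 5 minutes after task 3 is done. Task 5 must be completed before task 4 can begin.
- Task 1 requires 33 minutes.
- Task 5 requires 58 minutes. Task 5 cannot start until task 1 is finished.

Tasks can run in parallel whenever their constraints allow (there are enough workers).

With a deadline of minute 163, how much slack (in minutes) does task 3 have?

33

Task 1 can start immediately at minute 0; it finishes at minute 33.
Task 5 cannot begin until task 1 (finishes minute 33). It runs from minute 33 to 33 + 58 = minute 91.
After task 1 (finishes minute 33, plus 20-minute gap → minute 53), task 2 can start at minute 53 and finishes at minute 96.
For task 3: task 2 (finishes minute 96); task 1 (finishes minute 33); task 5 (finishes minute 91). Taking the maximum gives a start of minute 96, and it finishes at 96 + 10 = minute 106.

Working backward from the deadline:
To finish by minute 163, task 4 (duration 19) must start no later than minute 144.
Task 3 must finish before task 4 (must start by minute 144, minus 5-minute gap → minute 139). With a 10-minute duration, task 3 must start by 139 − 10 = minute 129.
So task 3 can start as early as minute 96 and as late as minute 129, giving 129 − 96 = 33 minutes of slack.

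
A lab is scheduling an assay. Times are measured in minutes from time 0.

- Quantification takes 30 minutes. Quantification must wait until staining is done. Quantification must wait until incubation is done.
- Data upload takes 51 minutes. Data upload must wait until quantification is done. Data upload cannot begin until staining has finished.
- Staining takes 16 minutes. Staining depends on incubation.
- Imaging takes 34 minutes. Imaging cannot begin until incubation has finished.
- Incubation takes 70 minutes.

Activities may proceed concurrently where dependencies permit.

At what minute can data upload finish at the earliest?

Nothing blocks incubation, so it runs from minute 0 to minute 70.
Staining waits on incubation (finishes minute 70), so it starts at minute 70 and finishes at 70 + 16 = minute 86.
Quantification cannot start until staining (finishes minute 86); incubation (finishes minute 70). The controlling bound is minute 86, so quantification finishes at 86 + 30 = minute 116.
For data upload: quantification (finishes minute 116); staining (finishes minute 86). Taking the maximum gives a start of minute 116, and it finishes at 116 + 51 = minute 167.

167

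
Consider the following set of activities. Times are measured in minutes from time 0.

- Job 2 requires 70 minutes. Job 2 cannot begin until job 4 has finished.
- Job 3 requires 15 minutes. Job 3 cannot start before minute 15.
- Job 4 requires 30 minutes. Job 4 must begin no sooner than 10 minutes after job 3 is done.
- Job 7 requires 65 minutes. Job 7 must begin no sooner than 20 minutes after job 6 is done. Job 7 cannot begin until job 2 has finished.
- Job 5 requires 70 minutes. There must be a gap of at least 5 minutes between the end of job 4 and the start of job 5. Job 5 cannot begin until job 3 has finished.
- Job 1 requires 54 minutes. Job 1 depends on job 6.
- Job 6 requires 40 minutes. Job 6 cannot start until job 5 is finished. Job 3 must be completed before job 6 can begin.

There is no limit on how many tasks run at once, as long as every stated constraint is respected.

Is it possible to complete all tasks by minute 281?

Yes

Job 3 waits on its own release at minute 15, so it starts at minute 15 and finishes at 15 + 15 = minute 30.
After job 3 (finishes minute 30, plus 10-minute gap → minute 40), job 4 can start at minute 40 and finishes at minute 70.
Job 5 cannot start until job 4 (finishes minute 70, plus 5-minute gap → minute 75); job 3 (finishes minute 30). The controlling bound is minute 75, so job 5 finishes at 75 + 70 = minute 145.
For job 6: job 5 (finishes minute 145); job 3 (finishes minute 30). Taking the maximum gives a start of minute 145, and it finishes at 145 + 40 = minute 185.
After job 6 (finishes minute 185), job 1 can start at minute 185 and finishes at minute 239.
After job 4 (finishes minute 70), job 2 can start at minute 70 and finishes at minute 140.
Job 7 cannot start until job 6 (finishes minute 185, plus 20-minute gap → minute 205); job 2 (finishes minute 140). The controlling bound is minute 205, so job 7 finishes at 205 + 65 = minute 270.
Every task is finished by minute 270, which is no later than the deadline of 281, so the schedule is feasible.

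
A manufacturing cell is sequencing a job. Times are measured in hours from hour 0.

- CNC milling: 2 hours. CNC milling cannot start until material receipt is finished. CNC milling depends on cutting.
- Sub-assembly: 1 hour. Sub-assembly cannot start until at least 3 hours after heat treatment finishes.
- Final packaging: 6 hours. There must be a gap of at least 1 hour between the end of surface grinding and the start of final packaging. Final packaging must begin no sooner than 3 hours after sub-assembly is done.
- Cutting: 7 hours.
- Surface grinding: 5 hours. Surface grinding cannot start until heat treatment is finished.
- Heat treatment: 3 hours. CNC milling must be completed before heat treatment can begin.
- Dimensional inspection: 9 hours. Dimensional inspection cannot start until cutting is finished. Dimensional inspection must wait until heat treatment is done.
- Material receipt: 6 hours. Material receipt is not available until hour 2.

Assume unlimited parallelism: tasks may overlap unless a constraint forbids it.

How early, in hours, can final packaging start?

20

Nothing blocks cutting, so it runs from hour 0 to hour 7.
Material receipt cannot begin until its own release at hour 2. It runs from hour 2 to 2 + 6 = hour 8.
CNC milling needs all of material receipt (finishes hour 8); cutting (finishes hour 7). That puts its earliest start at hour 8; it finishes at 8 + 2 = hour 10.
After CNC milling (finishes hour 10), heat treatment can start at hour 10 and finishes at hour 13.
Sub-assembly cannot begin until heat treatment (finishes hour 13, plus 3-hour gap → hour 16). It runs from hour 16 to 16 + 1 = hour 17.
After heat treatment (finishes hour 13), surface grinding can start at hour 13 and finishes at hour 18.
Final packaging waits on surface grinding (finishes hour 18, plus 1-hour gap → hour 19); sub-assembly (finishes hour 17, plus 3-hour gap → hour 20). The latest of these is hour 20, which is the earliest final packaging can start.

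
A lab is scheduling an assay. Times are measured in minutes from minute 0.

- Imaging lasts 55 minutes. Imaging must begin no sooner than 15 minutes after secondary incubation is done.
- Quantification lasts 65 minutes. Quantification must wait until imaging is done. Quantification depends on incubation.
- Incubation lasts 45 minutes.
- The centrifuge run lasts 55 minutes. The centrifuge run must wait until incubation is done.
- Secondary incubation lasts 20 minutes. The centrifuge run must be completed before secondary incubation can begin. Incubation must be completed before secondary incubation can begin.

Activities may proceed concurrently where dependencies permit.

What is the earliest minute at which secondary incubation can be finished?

Incubation has no prerequisites, so it starts at minute 0 and finishes at minute 45.
After incubation (finishes minute 45), the centrifuge run can start at minute 45 and finishes at minute 100.
Secondary incubation cannot start until the centrifuge run (finishes minute 100); incubation (finishes minute 45). The controlling bound is minute 100, so secondary incubation finishes at 100 + 20 = minute 120.

120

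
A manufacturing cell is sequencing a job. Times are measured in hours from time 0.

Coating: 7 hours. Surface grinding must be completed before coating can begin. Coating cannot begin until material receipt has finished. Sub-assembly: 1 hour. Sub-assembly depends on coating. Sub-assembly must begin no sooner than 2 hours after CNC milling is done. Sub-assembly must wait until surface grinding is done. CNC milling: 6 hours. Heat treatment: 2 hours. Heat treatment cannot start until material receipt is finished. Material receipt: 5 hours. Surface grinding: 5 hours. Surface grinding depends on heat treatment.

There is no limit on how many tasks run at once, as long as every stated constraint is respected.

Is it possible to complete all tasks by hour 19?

CNC milling has no prerequisites, so it starts at hour 0 and finishes at hour 6.
Nothing blocks material receipt, so it runs from hour 0 to hour 5.
After material receipt (finishes hour 5), heat treatment can start at hour 5 and finishes at hour 7.
Surface grinding cannot begin until heat treatment (finishes hour 7). It runs from hour 7 to 7 + 5 = hour 12.
For coating: surface grinding (finishes hour 12); material receipt (finishes hour 5). Taking the maximum gives a start of hour 12, and it finishes at 12 + 7 = hour 19.
Sub-assembly needs all of coating (finishes hour 19); CNC milling (finishes hour 6, plus 2-hour gap → hour 8); surface grinding (finishes hour 12). That puts its earliest start at hour 19; it finishes at 19 + 1 = hour 20.
The earliest everything can be done is hour 20, which is after the deadline of 19, so it is not possible.

No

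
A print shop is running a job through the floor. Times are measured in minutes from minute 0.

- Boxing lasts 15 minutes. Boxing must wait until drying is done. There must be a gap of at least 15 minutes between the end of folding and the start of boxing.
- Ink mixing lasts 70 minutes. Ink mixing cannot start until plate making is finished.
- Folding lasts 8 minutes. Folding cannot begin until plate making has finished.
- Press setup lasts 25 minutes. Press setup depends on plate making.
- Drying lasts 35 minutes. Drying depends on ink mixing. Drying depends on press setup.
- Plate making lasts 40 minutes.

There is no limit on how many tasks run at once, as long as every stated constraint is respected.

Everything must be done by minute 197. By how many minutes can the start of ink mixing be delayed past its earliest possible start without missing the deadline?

Plate making can start immediately at minute 0; it finishes at minute 40.
After plate making (finishes minute 40), ink mixing can start at minute 40 and finishes at minute 110.

Working backward from the deadline:
To finish by minute 197, boxing (duration 15) must start no later than minute 182.
Since boxing (must start by minute 182) depends on it, drying must finish by minute 182. Backing off its 35-minute duration gives a latest start of minute 147.
Ink mixing feeds into drying (must start by minute 147); so ink mixing must finish by minute 147 and therefore start by minute 77.
So ink mixing can start as early as minute 40 and as late as minute 77, giving 77 − 40 = 37 minutes of slack.

37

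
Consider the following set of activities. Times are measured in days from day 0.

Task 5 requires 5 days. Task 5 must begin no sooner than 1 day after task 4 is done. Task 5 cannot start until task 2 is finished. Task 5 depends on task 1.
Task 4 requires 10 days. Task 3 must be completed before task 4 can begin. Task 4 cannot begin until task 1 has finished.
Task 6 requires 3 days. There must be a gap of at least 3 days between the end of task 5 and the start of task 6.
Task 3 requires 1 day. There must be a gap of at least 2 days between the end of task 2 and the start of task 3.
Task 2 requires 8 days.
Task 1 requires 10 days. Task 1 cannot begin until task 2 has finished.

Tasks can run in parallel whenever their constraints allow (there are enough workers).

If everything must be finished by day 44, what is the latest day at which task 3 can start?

To finish by day 44, task 6 (duration 3) must start no later than day 41.
Since task 6 (must start by day 41, minus 3-day gap → day 38) depends on it, task 5 must finish by day 38. Backing off its 5-day duration gives a latest start of day 33.
Task 4 must finish before task 5 (must start by day 33, minus 1-day gap → day 32). With a 10-day duration, task 4 must start by 32 − 10 = day 22.
Since task 4 (must start by day 22) depends on it, task 3 must finish by day 22. Backing off its 1-day duration gives a latest start of day 21.

21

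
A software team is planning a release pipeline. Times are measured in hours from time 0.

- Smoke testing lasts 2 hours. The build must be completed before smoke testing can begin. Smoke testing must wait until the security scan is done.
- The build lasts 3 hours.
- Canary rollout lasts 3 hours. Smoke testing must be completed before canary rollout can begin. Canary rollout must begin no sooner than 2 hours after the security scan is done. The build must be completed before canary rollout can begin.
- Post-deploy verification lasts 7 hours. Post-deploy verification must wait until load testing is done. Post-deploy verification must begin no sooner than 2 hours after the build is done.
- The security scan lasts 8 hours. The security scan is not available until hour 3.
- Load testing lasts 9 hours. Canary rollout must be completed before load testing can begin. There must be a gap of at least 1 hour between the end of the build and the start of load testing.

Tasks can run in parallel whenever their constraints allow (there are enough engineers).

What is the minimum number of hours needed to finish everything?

32

The security scan waits on its own release at hour 3, so it starts at hour 3 and finishes at 3 + 8 = hour 11.
Nothing blocks the build, so it runs from hour 0 to hour 3.
For smoke testing: the build (finishes hour 3); the security scan (finishes hour 11). Taking the maximum gives a start of hour 11, and it finishes at 11 + 2 = hour 13.
Canary rollout has to wait for smoke testing (finishes hour 13); the security scan (finishes hour 11, plus 2-hour gap → hour 13); the build (finishes hour 3). The latest of these is hour 13, so canary rollout runs hour 13 to 13 + 3 = hour 16.
For load testing: canary rollout (finishes hour 16); the build (finishes hour 3, plus 1-hour gap → hour 4). Taking the maximum gives a start of hour 16, and it finishes at 16 + 9 = hour 25.
Post-deploy verification cannot start until load testing (finishes hour 25); the build (finishes hour 3, plus 2-hour gap → hour 5). The controlling bound is hour 25, so post-deploy verification finishes at 25 + 7 = hour 32.
All tasks are finished once the last one completes. Finish times: The build at 3, The security scan at 11, Smoke testing at 13, Canary rollout at 16, Load testing at 25, Post-deploy verification at 32. The latest is hour 32.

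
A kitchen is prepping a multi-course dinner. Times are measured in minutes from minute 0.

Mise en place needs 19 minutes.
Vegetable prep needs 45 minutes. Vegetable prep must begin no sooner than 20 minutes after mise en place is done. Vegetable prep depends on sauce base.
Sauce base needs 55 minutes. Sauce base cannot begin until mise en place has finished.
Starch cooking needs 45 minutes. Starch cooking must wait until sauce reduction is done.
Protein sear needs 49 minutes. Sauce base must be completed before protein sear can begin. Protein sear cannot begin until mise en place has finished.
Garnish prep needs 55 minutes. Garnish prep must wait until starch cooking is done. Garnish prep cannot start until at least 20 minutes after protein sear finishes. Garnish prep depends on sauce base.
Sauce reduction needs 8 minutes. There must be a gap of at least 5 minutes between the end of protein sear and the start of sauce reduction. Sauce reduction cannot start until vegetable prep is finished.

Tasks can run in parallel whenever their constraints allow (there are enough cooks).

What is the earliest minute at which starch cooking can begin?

136

Nothing blocks mise en place, so it runs from minute 0 to minute 19.
Sauce base cannot begin until mise en place (finishes minute 19). It runs from minute 19 to 19 + 55 = minute 74.
Vegetable prep has to wait for mise en place (finishes minute 19, plus 20-minute gap → minute 39); sauce base (finishes minute 74). The latest of these is minute 74, so vegetable prep runs minute 74 to 74 + 45 = minute 119.
Protein sear has to wait for sauce base (finishes minute 74); mise en place (finishes minute 19). The latest of these is minute 74, so protein sear runs minute 74 to 74 + 49 = minute 123.
Sauce reduction cannot start until protein sear (finishes minute 123, plus 5-minute gap → minute 128); vegetable prep (finishes minute 119). The controlling bound is minute 128, so sauce reduction finishes at 128 + 8 = minute 136.
Starch cooking waits on sauce reduction (finishes minute 136), so the earliest it can start is minute 136.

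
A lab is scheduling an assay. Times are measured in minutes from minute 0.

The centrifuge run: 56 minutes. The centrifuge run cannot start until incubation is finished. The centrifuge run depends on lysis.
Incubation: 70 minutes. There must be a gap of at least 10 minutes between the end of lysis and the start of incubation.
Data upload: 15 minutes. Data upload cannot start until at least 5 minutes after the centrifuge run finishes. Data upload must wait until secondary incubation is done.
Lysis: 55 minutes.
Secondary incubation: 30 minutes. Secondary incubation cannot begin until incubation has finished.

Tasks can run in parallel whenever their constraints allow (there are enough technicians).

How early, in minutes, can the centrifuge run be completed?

191

Lysis has no prerequisites, so it starts at minute 0 and finishes at minute 55.
After lysis (finishes minute 55, plus 10-minute gap → minute 65), incubation can start at minute 65 and finishes at minute 135.
The centrifuge run cannot start until incubation (finishes minute 135); lysis (finishes minute 55). The controlling bound is minute 135, so the centrifuge run finishes at 135 + 56 = minute 191.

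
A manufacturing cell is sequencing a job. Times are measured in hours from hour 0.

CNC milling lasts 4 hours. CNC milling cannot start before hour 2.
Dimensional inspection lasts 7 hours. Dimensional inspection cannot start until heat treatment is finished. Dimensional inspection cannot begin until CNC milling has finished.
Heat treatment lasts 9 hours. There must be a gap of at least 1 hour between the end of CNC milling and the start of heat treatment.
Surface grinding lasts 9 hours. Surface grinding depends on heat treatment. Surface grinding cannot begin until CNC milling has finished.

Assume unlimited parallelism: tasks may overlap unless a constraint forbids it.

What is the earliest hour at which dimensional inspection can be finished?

CNC milling waits on its own release at hour 2, so it starts at hour 2 and finishes at 2 + 4 = hour 6.
Heat treatment cannot begin until CNC milling (finishes hour 6, plus 1-hour gap → hour 7). It runs from hour 7 to 7 + 9 = hour 16.
Dimensional inspection cannot start until heat treatment (finishes hour 16); CNC milling (finishes hour 6). The controlling bound is hour 16, so dimensional inspection finishes at 16 + 7 = hour 23.

23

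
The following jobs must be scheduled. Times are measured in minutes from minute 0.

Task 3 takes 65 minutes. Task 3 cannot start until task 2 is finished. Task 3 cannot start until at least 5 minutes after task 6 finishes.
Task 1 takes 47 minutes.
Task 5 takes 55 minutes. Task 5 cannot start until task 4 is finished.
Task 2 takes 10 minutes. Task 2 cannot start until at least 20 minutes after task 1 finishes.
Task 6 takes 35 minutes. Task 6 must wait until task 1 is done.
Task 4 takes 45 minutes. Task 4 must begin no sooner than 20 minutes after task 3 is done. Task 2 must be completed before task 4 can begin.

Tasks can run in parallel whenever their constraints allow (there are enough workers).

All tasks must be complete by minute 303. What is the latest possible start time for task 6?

78

Task 5 has no dependents, so it just needs to finish by minute 303. Starting by 303 − 55 = minute 248 achieves that.
Task 4 must finish before task 5 (must start by minute 248). With a 45-minute duration, task 4 must start by 248 − 45 = minute 203.
Task 3 must finish before task 4 (must start by minute 203, minus 20-minute gap → minute 183). With a 65-minute duration, task 3 must start by 183 − 65 = minute 118.
Since task 3 (must start by minute 118, minus 5-minute gap → minute 113) depends on it, task 6 must finish by minute 113. Backing off its 35-minute duration gives a latest start of minute 78.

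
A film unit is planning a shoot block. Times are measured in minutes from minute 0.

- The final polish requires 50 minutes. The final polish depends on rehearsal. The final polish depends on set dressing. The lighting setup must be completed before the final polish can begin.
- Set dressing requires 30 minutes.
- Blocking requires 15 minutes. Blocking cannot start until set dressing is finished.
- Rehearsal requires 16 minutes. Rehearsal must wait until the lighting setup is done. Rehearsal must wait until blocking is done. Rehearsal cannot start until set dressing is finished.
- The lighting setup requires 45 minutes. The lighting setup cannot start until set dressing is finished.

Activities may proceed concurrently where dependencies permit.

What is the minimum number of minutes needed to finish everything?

Set dressing has no prerequisites, so it starts at minute 0 and finishes at minute 30.
Blocking cannot begin until set dressing (finishes minute 30). It runs from minute 30 to 30 + 15 = minute 45.
The lighting setup cannot begin until set dressing (finishes minute 30). It runs from minute 30 to 30 + 45 = minute 75.
Rehearsal needs all of the lighting setup (finishes minute 75); blocking (finishes minute 45); set dressing (finishes minute 30). That puts its earliest start at minute 75; it finishes at 75 + 16 = minute 91.
The final polish has to wait for rehearsal (finishes minute 91); set dressing (finishes minute 30); the lighting setup (finishes minute 75). The latest of these is minute 91, so the final polish runs minute 91 to 91 + 50 = minute 141.
All tasks are finished once the last one completes. Finish times: Set dressing at 30, The lighting setup at 75, Blocking at 45, Rehearsal at 91, The final polish at 141. The latest is minute 141.

141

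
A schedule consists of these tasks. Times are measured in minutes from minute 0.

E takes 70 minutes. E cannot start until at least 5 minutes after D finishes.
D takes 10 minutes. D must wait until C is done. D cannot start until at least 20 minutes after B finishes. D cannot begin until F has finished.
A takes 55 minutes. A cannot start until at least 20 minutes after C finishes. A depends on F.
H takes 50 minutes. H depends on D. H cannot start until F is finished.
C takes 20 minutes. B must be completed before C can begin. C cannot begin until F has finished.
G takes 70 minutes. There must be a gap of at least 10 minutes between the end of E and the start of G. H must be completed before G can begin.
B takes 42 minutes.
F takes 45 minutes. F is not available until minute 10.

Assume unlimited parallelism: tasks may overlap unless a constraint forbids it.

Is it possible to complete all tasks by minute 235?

After its own release at minute 10, F can start at minute 10 and finishes at minute 55.
B has no prerequisites, so it starts at minute 0 and finishes at minute 42.
C needs all of B (finishes minute 42); F (finishes minute 55). That puts its earliest start at minute 55; it finishes at 55 + 20 = minute 75.
D has to wait for C (finishes minute 75); B (finishes minute 42, plus 20-minute gap → minute 62); F (finishes minute 55). The latest of these is minute 75, so D runs minute 75 to 75 + 10 = minute 85.
For H: D (finishes minute 85); F (finishes minute 55). Taking the maximum gives a start of minute 85, and it finishes at 85 + 50 = minute 135.
E cannot begin until D (finishes minute 85, plus 5-minute gap → minute 90). It runs from minute 90 to 90 + 70 = minute 160.
G has to wait for E (finishes minute 160, plus 10-minute gap → minute 170); H (finishes minute 135). The latest of these is minute 170, so G runs minute 170 to 170 + 70 = minute 240.
For A: C (finishes minute 75, plus 20-minute gap → minute 95); F (finishes minute 55). Taking the maximum gives a start of minute 95, and it finishes at 95 + 55 = minute 150.
The earliest everything can be done is minute 240, which is after the deadline of 235, so it is not possible.

No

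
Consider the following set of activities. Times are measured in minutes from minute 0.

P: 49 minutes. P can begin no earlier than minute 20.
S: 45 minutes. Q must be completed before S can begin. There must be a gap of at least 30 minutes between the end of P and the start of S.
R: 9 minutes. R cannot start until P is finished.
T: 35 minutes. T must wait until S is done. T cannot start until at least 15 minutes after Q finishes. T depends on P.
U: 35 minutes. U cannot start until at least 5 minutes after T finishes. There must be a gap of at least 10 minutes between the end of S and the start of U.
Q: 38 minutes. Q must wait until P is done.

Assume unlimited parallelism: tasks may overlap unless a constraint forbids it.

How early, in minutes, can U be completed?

P cannot begin until its own release at minute 20. It runs from minute 20 to 20 + 49 = minute 69.
After P (finishes minute 69), Q can start at minute 69 and finishes at minute 107.
S cannot start until Q (finishes minute 107); P (finishes minute 69, plus 30-minute gap → minute 99). The controlling bound is minute 107, so S finishes at 107 + 45 = minute 152.
T needs all of S (finishes minute 152); Q (finishes minute 107, plus 15-minute gap → minute 122); P (finishes minute 69). That puts its earliest start at minute 152; it finishes at 152 + 35 = minute 187.
U cannot start until T (finishes minute 187, plus 5-minute gap → minute 192); S (finishes minute 152, plus 10-minute gap → minute 162). The controlling bound is minute 192, so U finishes at 192 + 35 = minute 227.

227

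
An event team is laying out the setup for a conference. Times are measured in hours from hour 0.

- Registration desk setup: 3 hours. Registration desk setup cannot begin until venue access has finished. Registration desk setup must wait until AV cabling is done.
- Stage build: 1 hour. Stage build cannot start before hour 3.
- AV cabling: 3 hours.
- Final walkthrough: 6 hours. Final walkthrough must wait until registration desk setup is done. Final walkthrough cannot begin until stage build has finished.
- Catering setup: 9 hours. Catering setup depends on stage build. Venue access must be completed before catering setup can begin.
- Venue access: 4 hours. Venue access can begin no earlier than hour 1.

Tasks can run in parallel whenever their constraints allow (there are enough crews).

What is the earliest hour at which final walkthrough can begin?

8

AV cabling can start immediately at hour 0; it finishes at hour 3.
Stage build waits on its own release at hour 3, so it starts at hour 3 and finishes at 3 + 1 = hour 4.
After its own release at hour 1, venue access can start at hour 1 and finishes at hour 5.
For registration desk setup: venue access (finishes hour 5); AV cabling (finishes hour 3). Taking the maximum gives a start of hour 5, and it finishes at 5 + 3 = hour 8.
Final walkthrough waits on registration desk setup (finishes hour 8); stage build (finishes hour 4). The latest of these is hour 8, which is the earliest final walkthrough can start.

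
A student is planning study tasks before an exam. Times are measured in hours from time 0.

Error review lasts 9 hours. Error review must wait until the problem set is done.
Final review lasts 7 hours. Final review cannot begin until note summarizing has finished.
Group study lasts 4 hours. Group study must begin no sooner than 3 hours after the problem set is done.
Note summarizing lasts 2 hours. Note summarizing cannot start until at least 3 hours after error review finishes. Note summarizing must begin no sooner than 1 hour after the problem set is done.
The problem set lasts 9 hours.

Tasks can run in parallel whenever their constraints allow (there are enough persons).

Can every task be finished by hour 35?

Yes

The problem set can start immediately at hour 0; it finishes at hour 9.
Group study cannot begin until the problem set (finishes hour 9, plus 3-hour gap → hour 12). It runs from hour 12 to 12 + 4 = hour 16.
Error review waits on the problem set (finishes hour 9), so it starts at hour 9 and finishes at 9 + 9 = hour 18.
For note summarizing: error review (finishes hour 18, plus 3-hour gap → hour 21); the problem set (finishes hour 9, plus 1-hour gap → hour 10). Taking the maximum gives a start of hour 21, and it finishes at 21 + 2 = hour 23.
Final review cannot begin until note summarizing (finishes hour 23). It runs from hour 23 to 23 + 7 = hour 30.
Every task is finished by hour 30, which is no later than the deadline of 35, so the schedule is feasible.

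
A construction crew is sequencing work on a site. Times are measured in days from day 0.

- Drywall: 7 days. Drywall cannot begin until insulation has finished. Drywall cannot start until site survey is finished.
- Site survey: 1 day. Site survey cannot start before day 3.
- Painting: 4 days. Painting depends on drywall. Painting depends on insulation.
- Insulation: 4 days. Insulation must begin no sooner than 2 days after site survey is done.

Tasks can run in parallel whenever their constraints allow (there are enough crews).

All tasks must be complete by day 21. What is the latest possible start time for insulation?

6

To finish by day 21, painting (duration 4) must start no later than day 17.
Drywall feeds into painting (must start by day 17); so drywall must finish by day 17 and therefore start by day 10.
For insulation: drywall (must start by day 10); painting (must start by day 17). The most restrictive is day 10; with a 4-day duration, insulation must start by day 6.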